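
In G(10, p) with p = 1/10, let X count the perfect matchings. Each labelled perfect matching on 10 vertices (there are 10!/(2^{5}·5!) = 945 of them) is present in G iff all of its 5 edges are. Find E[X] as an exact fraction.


K_10 has 10!/(2^{5}·5!) = 945 labelled perfect matchings.
For each such perfect matching H, let X_H = 1 if all 5 edges of H are present in G. Then P[X_H = 1] = p^{5} = (1/10)^{5} = 1/100000.
By linearity of expectation: E[X] = Σ_H E[X_H] = 945 · p^{5} = 945 · 1/100000 = 189/20000.
Numerically: E[X] ≈ 0.00945.

E[X] = 945 · (1/10)^{5} = 189/20000 ≈ 0.00945.


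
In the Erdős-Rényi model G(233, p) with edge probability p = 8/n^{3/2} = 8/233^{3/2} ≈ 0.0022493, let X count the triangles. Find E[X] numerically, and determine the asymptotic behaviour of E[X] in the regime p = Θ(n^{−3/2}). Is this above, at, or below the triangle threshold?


Number of potential triangles: C(233, 3) = 2081156.
Each occurs with probability p³ ≈ (0.0022493)³ ≈ 1.1380683e-08.
By linearity: E[X] = C(233, 3)·p³ ≈ 2081156 · 1.1380683e-08 ≈ 0.02368.
Since α = 3/2 > 1, p = c/n^{3/2} = o(1/n) is below the triangle threshold p ~ 1/n. Asymptotically E[X] ~ (c³/6)·n^{3(1−α)} = (8³/6)·n^{-1.5} → 0, so by Markov's inequality G has no triangles w.h.p.

E[X] ≈ 0.02368; in regime p = Θ(1/n^{3/2}) E[X] tends to 0 (below the triangle threshold p ~ 1/n).


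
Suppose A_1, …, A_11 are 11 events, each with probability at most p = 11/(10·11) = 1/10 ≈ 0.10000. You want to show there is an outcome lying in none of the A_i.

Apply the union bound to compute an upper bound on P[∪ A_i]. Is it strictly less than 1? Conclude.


Union bound: P[∪_{i=1}^{11} A_i] ≤ Σ_i P[A_i] ≤ 11·p = 11·(1/10) = 11/10.
Numerically: 11/10 ≈ 1.10000.
Is 11/10 < 1? NO.
Since the bound 11/10 is ≥ 1, the union bound is uninformative here; it does NOT by itself certify existence.

11·p = 11/10 ≈ 1.10000; existence NOT certified by the union bound.


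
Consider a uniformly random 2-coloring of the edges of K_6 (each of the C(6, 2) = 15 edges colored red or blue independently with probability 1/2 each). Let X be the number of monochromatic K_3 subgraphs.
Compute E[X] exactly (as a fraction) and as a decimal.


Let X = Σ_S X_S over the C(6, 3) = 20 subsets S of size 3, where X_S = 1 if the K_3 on S is monochromatic.
For a fixed S, the K_3 on S has C(3, 2) = 3 edges. P[all 3 edges red] = (1/2)^3, and likewise for blue, so P[monochromatic] = 2·(1/2)^3 = 2^{1 − 3} = 1/4.
Summing: E[X] = C(6, 3) · 2^{1 − 3} = 20 · 1/4 = 5.
Numerically: E[X] ≈ 5.000.

E[X] = C(6,3)·2^(1−C(3,2)) = 5 ≈ 5.000.


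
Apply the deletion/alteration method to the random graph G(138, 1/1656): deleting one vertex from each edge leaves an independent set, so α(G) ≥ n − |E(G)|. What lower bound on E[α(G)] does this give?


E[|E(G)|] = C(138, 2)·p = 9453 · (1/1656) = 137/24.
E[α(G)] ≥ n − E[|E(G)|] = 138 − 137/24 = 3175/24.
Numerically: ≈ 132.292.
(This is only a lower bound; the true E[α(G)] may be larger.)

E[α(G)] ≥ 3175/24 ≈ 132.292.


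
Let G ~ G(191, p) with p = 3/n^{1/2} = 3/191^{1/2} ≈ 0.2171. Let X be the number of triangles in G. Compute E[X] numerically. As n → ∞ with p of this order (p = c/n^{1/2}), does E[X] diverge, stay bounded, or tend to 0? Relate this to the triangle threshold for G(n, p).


Number of potential triangles: C(191, 3) = 1143135.
Each occurs with probability p³ ≈ (0.2171)³ ≈ 1.022854e-02.
By linearity: E[X] = C(191, 3)·p³ ≈ 1143135 · 1.022854e-02 ≈ 11692.6038.
Since α = 1/2 < 1, p = c/n^{1/2} ≫ 1/n is above the triangle threshold p ~ 1/n. Asymptotically E[X] ~ (c³/6)·n^{3(1−α)} = (3³/6)·n^{1.5} → ∞; triangles are abundant w.h.p.

E[X] ≈ 11692.6038; in regime p = Θ(1/n^{1/2}) E[X] diverges (above the triangle threshold p ~ 1/n).


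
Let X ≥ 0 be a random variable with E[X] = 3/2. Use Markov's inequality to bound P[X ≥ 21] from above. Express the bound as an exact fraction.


μ = E[X] = 3/2, a = 21.
Markov: P[X ≥ 21] ≤ μ/a = (3/2)/21 = 1/14.
Numerically: ≈ 0.0714.
(Since a = 21 > μ = 1.5000, the bound 1/14 is < 1 and informative.)

P[X ≥ 21] ≤ 1/14 ≈ 0.0714.


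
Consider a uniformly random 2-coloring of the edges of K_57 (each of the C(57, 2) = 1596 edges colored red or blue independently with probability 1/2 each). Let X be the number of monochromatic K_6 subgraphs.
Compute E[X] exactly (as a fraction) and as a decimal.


Let X = Σ_S X_S over the C(57, 6) = 36288252 subsets S of size 6, where X_S = 1 if the K_6 on S is monochromatic.
For a fixed S, the K_6 on S has C(6, 2) = 15 edges. P[all 15 edges red] = (1/2)^15, and likewise for blue, so P[monochromatic] = 2·(1/2)^15 = 2^{1 − 15} = 1/16384.
Summing: E[X] = C(57, 6) · 2^{1 − 15} = 36288252 · 1/16384 = 9072063/4096.
Numerically: E[X] ≈ 2214.859131.

E[X] = C(57,6)·2^(1−C(6,2)) = 9072063/4096 ≈ 2214.859131.


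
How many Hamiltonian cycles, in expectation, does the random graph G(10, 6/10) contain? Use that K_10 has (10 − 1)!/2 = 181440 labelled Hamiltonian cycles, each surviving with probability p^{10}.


K_10 has (10 − 1)!/2 = 181440 labelled Hamiltonian cycles.
For each such Hamiltonian cycle H, let X_H = 1 if all 10 edges of H are present in G. Then P[X_H = 1] = p^{10} = (3/5)^{10} = 59049/9765625.
Summing the indicators: E[X] = Σ_H E[X_H] = 181440 · p^{10} = 181440 · 59049/9765625 = 2142770112/1953125.
Numerically: E[X] ≈ 1097.

E[X] = 181440 · (3/5)^{10} = 2142770112/1953125 ≈ 1097.


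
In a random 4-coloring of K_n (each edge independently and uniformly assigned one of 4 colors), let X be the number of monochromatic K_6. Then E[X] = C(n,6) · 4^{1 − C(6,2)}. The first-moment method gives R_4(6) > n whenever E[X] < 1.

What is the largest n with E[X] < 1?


We need C(n, 6) · 4^{1 − 15} < 1, i.e. C(n, 6) < 4^{15 − 1} = 268435456.
Check values of n near the boundary:
  n = 74: C(74, 6) = 185250786; 185250786 < 268435456? YES
  n = 75: C(75, 6) = 201359550; 201359550 < 268435456? YES
  n = 76: C(76, 6) = 218618940; 218618940 < 268435456? YES
  n = 77: C(77, 6) = 237093780; 237093780 < 268435456? YES
  n = 78: C(78, 6) = 256851595; 256851595 < 268435456? YES
  n = 79: C(79, 6) = 277962685; 277962685 < 268435456? NO
The largest n with C(n, 6) < 268435456 is n = 78 (where E[X] = 256851595/268435456 ≈ 0.956847). Hence R_4(6) > 78, i.e. R_4(6) ≥ 79.

Largest n = 78; hence R_4(6) > 78.


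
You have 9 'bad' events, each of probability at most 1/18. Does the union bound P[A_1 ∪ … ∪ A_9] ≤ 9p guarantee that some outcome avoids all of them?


Union bound: P[∪_{i=1}^{9} A_i] ≤ Σ_i P[A_i] ≤ 9·p = 9·(1/18) = 1/2.
Numerically: 1/2 ≈ 0.5000000.
Is 1/2 < 1? YES.
Since P[∪ A_i] ≤ 1/2 < 1, the complement has P[∩ A_i^c] ≥ 1 − 1/2 = 1/2 > 0, so some outcome avoids every A_i.

9·p = 1/2 ≈ 0.5000000; existence CERTIFIED by the union bound.


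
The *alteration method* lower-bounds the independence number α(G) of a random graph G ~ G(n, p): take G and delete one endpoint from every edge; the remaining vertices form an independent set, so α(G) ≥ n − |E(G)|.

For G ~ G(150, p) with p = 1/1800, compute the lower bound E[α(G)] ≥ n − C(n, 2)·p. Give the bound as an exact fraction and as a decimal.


E[|E(G)|] = C(150, 2)·p = 11175 · (1/1800) = 149/24.
E[α(G)] ≥ n − E[|E(G)|] = 150 − 149/24 = 3451/24.
Numerically: ≈ 143.79167.
(This is only a lower bound; the true E[α(G)] may be larger.)

E[α(G)] ≥ 3451/24 ≈ 143.79167.


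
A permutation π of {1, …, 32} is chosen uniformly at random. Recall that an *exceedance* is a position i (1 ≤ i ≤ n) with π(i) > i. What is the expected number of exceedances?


Write X = Σ_{i=1}^{32} X_i, where X_i = 1_{π(i) > i}.
For each fixed i, π(i) is uniform over {1, …, 32} (marginal of a uniform permutation), so P[π(i) > i] = (n − i)/n. Summing: Σ_{i=1}^{32} (n − i)/n = (0 + 1 + … + 31)/32 = 32(32 − 1)/(2·32) = (32 − 1)/2.
Hence E[X] = Σ_{i=1}^{32} (32 − i)/32 = 31/2 ≈ 15.500000.

E[X] = 31/2 = 15.500000.


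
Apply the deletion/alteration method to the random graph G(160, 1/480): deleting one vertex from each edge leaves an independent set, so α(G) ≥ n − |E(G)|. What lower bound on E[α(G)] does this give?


E[|E(G)|] = C(160, 2)·p = 12720 · (1/480) = 53/2.
E[α(G)] ≥ n − E[|E(G)|] = 160 − 53/2 = 267/2.
Numerically: ≈ 133.50000.
(This is only a lower bound; the true E[α(G)] may be larger.)

E[α(G)] ≥ 267/2 ≈ 133.50000.


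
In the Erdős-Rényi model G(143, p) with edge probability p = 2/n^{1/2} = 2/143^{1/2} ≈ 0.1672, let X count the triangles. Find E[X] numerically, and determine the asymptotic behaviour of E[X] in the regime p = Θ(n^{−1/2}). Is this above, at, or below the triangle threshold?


Number of potential triangles: C(143, 3) = 477191.
Each occurs with probability p³ ≈ (0.1672)³ ≈ 4.678277e-03.
By linearity: E[X] = C(143, 3)·p³ ≈ 477191 · 4.678277e-03 ≈ 2232.4317.
Since α = 1/2 < 1, p = c/n^{1/2} ≫ 1/n is above the triangle threshold p ~ 1/n. Asymptotically E[X] ~ (c³/6)·n^{3(1−α)} = (2³/6)·n^{1.5} → ∞; triangles are abundant w.h.p.

E[X] ≈ 2232.4317; in regime p = Θ(1/n^{1/2}) E[X] diverges (above the triangle threshold p ~ 1/n).


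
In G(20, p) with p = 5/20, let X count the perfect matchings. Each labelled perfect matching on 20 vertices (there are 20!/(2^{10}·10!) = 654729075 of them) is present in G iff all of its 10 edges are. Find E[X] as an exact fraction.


K_20 has 20!/(2^{10}·10!) = 654729075 labelled perfect matchings.
For each such perfect matching H, let X_H = 1 if all 10 edges of H are present in G. Then P[X_H = 1] = p^{10} = (1/4)^{10} = 1/1048576.
By linearity: E[X] = Σ_H E[X_H] = 654729075 · p^{10} = 654729075 · 1/1048576 = 654729075/1048576.
Numerically: E[X] ≈ 624.

E[X] = 654729075 · (1/4)^{10} = 654729075/1048576 ≈ 624.


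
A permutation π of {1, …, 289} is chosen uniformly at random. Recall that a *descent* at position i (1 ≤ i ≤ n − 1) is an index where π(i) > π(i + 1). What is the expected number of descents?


Write X = Σ X_I over i = 1, …, 288, with X_I the indicator of one descent.
There are 288 indicators.
For each fixed i, the pair (π(i), π(i+1)) is a uniformly random ordered pair of distinct values from {1, …, 289}; by symmetry P[π(i) > π(i+1)] = 1/2.
By linearity: E[X] = 288 · (1/2) = (289 − 1) · (1/2) = 144 ≈ 144.000.

E[X] = 144 = 144.000.


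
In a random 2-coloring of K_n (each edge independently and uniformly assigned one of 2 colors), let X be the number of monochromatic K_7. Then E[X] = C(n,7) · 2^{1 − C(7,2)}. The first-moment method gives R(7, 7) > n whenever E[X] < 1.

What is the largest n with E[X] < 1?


We need C(n, 7) · 2^{1 − 21} < 1, i.e. C(n, 7) < 2^{21 − 1} = 1048576.
Check values of n near the boundary:
  n = 23: C(23, 7) = 245157; 245157 < 1048576? YES
  n = 24: C(24, 7) = 346104; 346104 < 1048576? YES
  n = 25: C(25, 7) = 480700; 480700 < 1048576? YES
  n = 26: C(26, 7) = 657800; 657800 < 1048576? YES
  n = 27: C(27, 7) = 888030; 888030 < 1048576? YES
  n = 28: C(28, 7) = 1184040; 1184040 < 1048576? NO
  n = 29: C(29, 7) = 1560780; 1560780 < 1048576? NO
  n = 30: C(30, 7) = 2035800; 2035800 < 1048576? NO
The largest n with C(n, 7) < 1048576 is n = 27 (where E[X] = 444015/524288 ≈ 0.84689). Hence R(7, 7) > 27, i.e. R(7, 7) ≥ 28.

Largest n = 27; hence R(7, 7) > 27.


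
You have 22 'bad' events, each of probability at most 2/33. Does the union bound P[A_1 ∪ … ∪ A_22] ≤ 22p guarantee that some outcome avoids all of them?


Union bound: P[∪_{i=1}^{22} A_i] ≤ Σ_i P[A_i] ≤ 22·p = 22·(2/33) = 4/3.
Numerically: 4/3 ≈ 1.33333.
Is 4/3 < 1? NO.
Since the bound 4/3 is ≥ 1, the union bound is uninformative here; it does NOT by itself certify existence.

22·p = 4/3 ≈ 1.33333; existence NOT certified by the union bound.


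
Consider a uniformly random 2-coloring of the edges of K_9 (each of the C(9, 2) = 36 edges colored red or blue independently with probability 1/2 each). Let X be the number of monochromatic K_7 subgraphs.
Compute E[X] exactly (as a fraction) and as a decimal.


Let X = Σ_S X_S over the C(9, 7) = 36 subsets S of size 7, where X_S = 1 if the K_7 on S is monochromatic.
For a fixed S, the K_7 on S has C(7, 2) = 21 edges. P[all 21 edges red] = (1/2)^21, and likewise for blue, so P[monochromatic] = 2·(1/2)^21 = 2^{1 − 21} = 1/1048576.
Summing: E[X] = C(9, 7) · 2^{1 − 21} = 36 · 1/1048576 = 9/262144.
Numerically: E[X] ≈ 0.00003.

E[X] = C(9,7)·2^(1−C(7,2)) = 9/262144 ≈ 0.00003.


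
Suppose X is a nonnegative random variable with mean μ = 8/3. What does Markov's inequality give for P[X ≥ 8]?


μ = E[X] = 8/3, a = 8.
Markov: P[X ≥ 8] ≤ μ/a = (8/3)/8 = 1/3.
Numerically: ≈ 0.33333.
(Since a = 8 > μ = 2.66667, the bound 1/3 is < 1 and informative.)

P[X ≥ 8] ≤ 1/3 ≈ 0.33333.


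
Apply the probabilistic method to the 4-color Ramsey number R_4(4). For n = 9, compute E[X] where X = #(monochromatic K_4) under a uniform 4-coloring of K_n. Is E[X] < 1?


E[X] = C(9, 4) · 4^{1 − 6} = 126 · 4^{−5} = 126/1024.
As a reduced fraction: E[X] = 63/512 ≈ 0.123047.
Is E[X] < 1? YES.
Since E[X] < 1, there exists a 4-coloring of K_{9} with no monochromatic K_4; hence R_4(4) > 9.

E[X] = 63/512 ≈ 0.123047; E[X] < 1, so R_4(4) > 9.


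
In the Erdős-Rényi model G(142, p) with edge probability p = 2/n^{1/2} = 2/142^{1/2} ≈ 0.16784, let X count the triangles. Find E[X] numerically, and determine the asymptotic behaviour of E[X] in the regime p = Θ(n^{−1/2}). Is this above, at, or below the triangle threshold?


Number of potential triangles: C(142, 3) = 467180.
Each occurs with probability p³ ≈ (0.16784)³ ≈ 4.7277823e-03.
By linearity: E[X] = C(142, 3)·p³ ≈ 467180 · 4.7277823e-03 ≈ 2208.72534.
Since α = 1/2 < 1, p = c/n^{1/2} ≫ 1/n is above the triangle threshold p ~ 1/n. Asymptotically E[X] ~ (c³/6)·n^{3(1−α)} = (2³/6)·n^{1.5} → ∞; triangles are abundant w.h.p.

E[X] ≈ 2208.72534; in regime p = Θ(1/n^{1/2}) E[X] diverges (above the triangle threshold p ~ 1/n).


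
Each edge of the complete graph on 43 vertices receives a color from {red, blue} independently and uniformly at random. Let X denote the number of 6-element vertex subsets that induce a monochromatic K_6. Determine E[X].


Let X = Σ_S X_S over the C(43, 6) = 6096454 subsets S of size 6, where X_S = 1 if the K_6 on S is monochromatic.
For a fixed S, the K_6 on S has C(6, 2) = 15 edges. P[all 15 edges red] = (1/2)^15, and likewise for blue, so P[monochromatic] = 2·(1/2)^15 = 2^{1 − 15} = 1/16384.
Summing: E[X] = C(43, 6) · 2^{1 − 15} = 6096454 · 1/16384 = 3048227/8192.
Numerically: E[X] ≈ 372.0980.

E[X] = C(43,6)·2^(1−C(6,2)) = 3048227/8192 ≈ 372.0980.


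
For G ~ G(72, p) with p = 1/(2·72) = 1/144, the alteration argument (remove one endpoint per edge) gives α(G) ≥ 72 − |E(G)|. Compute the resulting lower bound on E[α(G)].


E[|E(G)|] = C(72, 2)·p = 2556 · (1/144) = 71/4.
E[α(G)] ≥ n − E[|E(G)|] = 72 − 71/4 = 217/4.
Numerically: ≈ 54.2500.
(This is only a lower bound; the true E[α(G)] may be larger.)

E[α(G)] ≥ 217/4 ≈ 54.2500.


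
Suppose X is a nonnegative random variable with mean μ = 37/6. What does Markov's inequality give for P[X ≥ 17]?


μ = E[X] = 37/6, a = 17.
Markov: P[X ≥ 17] ≤ μ/a = (37/6)/17 = 37/102.
Numerically: ≈ 0.36275.
(Since a = 17 > μ = 6.16667, the bound 37/102 is < 1 and informative.)

P[X ≥ 17] ≤ 37/102 ≈ 0.36275.


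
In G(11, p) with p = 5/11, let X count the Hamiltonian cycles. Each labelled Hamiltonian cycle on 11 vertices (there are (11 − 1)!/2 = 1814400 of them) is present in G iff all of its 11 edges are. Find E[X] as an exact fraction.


K_11 has (11 − 1)!/2 = 1814400 labelled Hamiltonian cycles.
For each such Hamiltonian cycle H, let X_H = 1 if all 11 edges of H are present in G. Then P[X_H = 1] = p^{11} = (5/11)^{11} = 48828125/285311670611.
By linearity: E[X] = Σ_H E[X_H] = 1814400 · p^{11} = 1814400 · 48828125/285311670611 = 88593750000000/285311670611.
Numerically: E[X] ≈ 310.52.

E[X] = 1814400 · (5/11)^{11} = 88593750000000/285311670611 ≈ 310.52.


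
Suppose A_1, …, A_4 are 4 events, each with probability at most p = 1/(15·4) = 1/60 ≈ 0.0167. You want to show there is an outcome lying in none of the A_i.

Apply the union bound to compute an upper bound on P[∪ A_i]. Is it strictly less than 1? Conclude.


Union bound: P[∪_{i=1}^{4} A_i] ≤ Σ_i P[A_i] ≤ 4·p = 4·(1/60) = 1/15.
Numerically: 1/15 ≈ 0.0667.
Is 1/15 < 1? YES.
Since P[∪ A_i] ≤ 1/15 < 1, the complement has P[∩ A_i^c] ≥ 1 − 1/15 = 14/15 > 0, so some outcome avoids every A_i.

4·p = 1/15 ≈ 0.0667; existence CERTIFIED by the union bound.


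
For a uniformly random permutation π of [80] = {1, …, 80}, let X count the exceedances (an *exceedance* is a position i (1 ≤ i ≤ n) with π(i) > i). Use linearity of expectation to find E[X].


Write X = Σ_{i=1}^{80} X_i, where X_i = 1_{π(i) > i}.
For each fixed i, π(i) is uniform over {1, …, 80} (marginal of a uniform permutation), so P[π(i) > i] = (n − i)/n. Summing: Σ_{i=1}^{80} (n − i)/n = (0 + 1 + … + 79)/80 = 80(80 − 1)/(2·80) = (80 − 1)/2.
Hence E[X] = Σ_{i=1}^{80} (80 − i)/80 = 79/2 ≈ 39.500.

E[X] = 79/2 = 39.500.


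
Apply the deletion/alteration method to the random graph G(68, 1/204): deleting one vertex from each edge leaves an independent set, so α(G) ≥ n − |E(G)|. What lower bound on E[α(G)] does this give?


E[|E(G)|] = C(68, 2)·p = 2278 · (1/204) = 67/6.
E[α(G)] ≥ n − E[|E(G)|] = 68 − 67/6 = 341/6.
Numerically: ≈ 56.8333.
(This is only a lower bound; the true E[α(G)] may be larger.)

E[α(G)] ≥ 341/6 ≈ 56.8333.


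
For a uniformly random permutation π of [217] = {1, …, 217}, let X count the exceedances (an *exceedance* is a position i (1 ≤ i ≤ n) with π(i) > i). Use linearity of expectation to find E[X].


Write X = Σ_{i=1}^{217} X_i, where X_i = 1_{π(i) > i}.
For each fixed i, π(i) is uniform over {1, …, 217} (marginal of a uniform permutation), so P[π(i) > i] = (n − i)/n. Summing: Σ_{i=1}^{217} (n − i)/n = (0 + 1 + … + 216)/217 = 217(217 − 1)/(2·217) = (217 − 1)/2.
Hence E[X] = Σ_{i=1}^{217} (217 − i)/217 = 108 ≈ 108.0000.

E[X] = 108 = 108.0000.


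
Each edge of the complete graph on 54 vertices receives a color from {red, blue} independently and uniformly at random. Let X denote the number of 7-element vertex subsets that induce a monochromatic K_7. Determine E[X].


Let X = Σ_S X_S over the C(54, 7) = 177100560 subsets S of size 7, where X_S = 1 if the K_7 on S is monochromatic.
For a fixed S, the K_7 on S has C(7, 2) = 21 edges. P[all 21 edges red] = (1/2)^21, and likewise for blue, so P[monochromatic] = 2·(1/2)^21 = 2^{1 − 21} = 1/1048576.
By linearity: E[X] = C(54, 7) · 2^{1 − 21} = 177100560 · 1/1048576 = 11068785/65536.
Numerically: E[X] ≈ 168.89626.

E[X] = C(54,7)·2^(1−C(7,2)) = 11068785/65536 ≈ 168.89626.


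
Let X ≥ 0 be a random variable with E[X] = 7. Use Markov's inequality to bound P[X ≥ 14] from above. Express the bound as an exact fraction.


μ = E[X] = 7, a = 14.
Markov: P[X ≥ 14] ≤ μ/a = (7)/14 = 1/2.
Numerically: ≈ 0.500.
(Since a = 14 > μ = 7.000, the bound 1/2 is < 1 and informative.)

P[X ≥ 14] ≤ 1/2 ≈ 0.500.


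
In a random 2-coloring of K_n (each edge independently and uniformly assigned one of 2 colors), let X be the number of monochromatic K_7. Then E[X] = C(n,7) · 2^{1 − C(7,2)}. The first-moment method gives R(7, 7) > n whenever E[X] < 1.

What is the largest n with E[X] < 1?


We need C(n, 7) · 2^{1 − 21} < 1, i.e. C(n, 7) < 2^{21 − 1} = 1048576.
Check values of n near the boundary:
  n = 26: C(26, 7) = 657800; 657800 < 1048576? YES
  n = 27: C(27, 7) = 888030; 888030 < 1048576? YES
  n = 28: C(28, 7) = 1184040; 1184040 < 1048576? NO
  n = 29: C(29, 7) = 1560780; 1560780 < 1048576? NO
  n = 30: C(30, 7) = 2035800; 2035800 < 1048576? NO
The largest n with C(n, 7) < 1048576 is n = 27 (where E[X] = 444015/524288 ≈ 0.84689). Hence R(7, 7) > 27, i.e. R(7, 7) ≥ 28.

Largest n = 27; hence R(7, 7) > 27.


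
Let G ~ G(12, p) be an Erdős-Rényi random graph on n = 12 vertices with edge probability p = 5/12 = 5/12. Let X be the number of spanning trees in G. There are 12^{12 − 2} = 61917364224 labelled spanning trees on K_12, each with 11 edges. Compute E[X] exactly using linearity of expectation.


K_12 has 12^{12 − 2} = 61917364224 labelled spanning trees.
For each such spanning tree H, let X_H = 1 if all 11 edges of H are present in G. Then P[X_H = 1] = p^{11} = (5/12)^{11} = 48828125/743008370688.
Summing the indicators: E[X] = Σ_H E[X_H] = 61917364224 · p^{11} = 61917364224 · 48828125/743008370688 = 48828125/12.
Numerically: E[X] ≈ 4.07e+06.

E[X] = 61917364224 · (5/12)^{11} = 48828125/12 ≈ 4.07e+06.


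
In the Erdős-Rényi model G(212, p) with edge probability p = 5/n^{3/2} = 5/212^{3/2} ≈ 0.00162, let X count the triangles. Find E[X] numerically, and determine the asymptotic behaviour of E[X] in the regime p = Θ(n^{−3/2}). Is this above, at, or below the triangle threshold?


Number of potential triangles: C(212, 3) = 1565620.
Each occurs with probability p³ ≈ (0.00162)³ ≈ 4.250095e-09.
By linearity: E[X] = C(212, 3)·p³ ≈ 1565620 · 4.250095e-09 ≈ 0.0067.
Since α = 3/2 > 1, p = c/n^{3/2} = o(1/n) is below the triangle threshold p ~ 1/n. Asymptotically E[X] ~ (c³/6)·n^{3(1−α)} = (5³/6)·n^{-1.5} → 0, so by Markov's inequality G has no triangles w.h.p.

E[X] ≈ 0.0067; in regime p = Θ(1/n^{3/2}) E[X] tends to 0 (below the triangle threshold p ~ 1/n).


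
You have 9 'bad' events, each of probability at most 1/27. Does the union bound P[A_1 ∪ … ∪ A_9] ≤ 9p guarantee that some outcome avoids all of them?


Union bound: P[∪_{i=1}^{9} A_i] ≤ Σ_i P[A_i] ≤ 9·p = 9·(1/27) = 1/3.
Numerically: 1/3 ≈ 0.33333.
Is 1/3 < 1? YES.
Since P[∪ A_i] ≤ 1/3 < 1, the complement has P[∩ A_i^c] ≥ 1 − 1/3 = 2/3 > 0, so some outcome avoids every A_i.

9·p = 1/3 ≈ 0.33333; existence CERTIFIED by the union bound.


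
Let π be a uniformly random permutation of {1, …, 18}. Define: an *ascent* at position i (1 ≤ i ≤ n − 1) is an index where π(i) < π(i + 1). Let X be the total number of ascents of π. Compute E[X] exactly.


Write X = Σ X_I over i = 1, …, 17, with X_I the indicator of one ascent.
There are 17 indicators.
For each fixed i, the pair (π(i), π(i+1)) is a uniformly random ordered pair of distinct values from {1, …, 18}; by symmetry P[π(i) < π(i+1)] = 1/2.
By linearity: E[X] = 17 · (1/2) = (18 − 1) · (1/2) = 17/2 ≈ 8.50000.

E[X] = 17/2 = 8.50000.


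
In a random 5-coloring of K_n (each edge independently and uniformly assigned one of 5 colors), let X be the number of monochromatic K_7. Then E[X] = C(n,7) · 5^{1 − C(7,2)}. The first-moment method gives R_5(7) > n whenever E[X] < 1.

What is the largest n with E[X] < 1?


We need C(n, 7) · 5^{1 − 21} < 1, i.e. C(n, 7) < 5^{21 − 1} = 95367431640625.
Check values of n near the boundary:
  n = 334: C(334, 7) = 86359460961576; 86359460961576 < 95367431640625? YES
  n = 335: C(335, 7) = 88202498238195; 88202498238195 < 95367431640625? YES
  n = 336: C(336, 7) = 90079147136880; 90079147136880 < 95367431640625? YES
  n = 337: C(337, 7) = 91989916924632; 91989916924632 < 95367431640625? YES
  n = 338: C(338, 7) = 93935323022736; 93935323022736 < 95367431640625? YES
  n = 339: C(339, 7) = 95915887062372; 95915887062372 < 95367431640625? NO
  n = 340: C(340, 7) = 97932136940560; 97932136940560 < 95367431640625? NO
  n = 341: C(341, 7) = 99984606876440; 99984606876440 < 95367431640625? NO
The largest n with C(n, 7) < 95367431640625 is n = 338 (where E[X] = 93935323022736/95367431640625 ≈ 0.984983). Hence R_5(7) > 338, i.e. R_5(7) ≥ 339.

Largest n = 338; hence R_5(7) > 338.


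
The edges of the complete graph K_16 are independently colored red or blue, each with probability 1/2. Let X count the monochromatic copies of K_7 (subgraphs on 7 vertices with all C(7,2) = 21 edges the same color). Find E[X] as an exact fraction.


Let X = Σ_S X_S over the C(16, 7) = 11440 subsets S of size 7, where X_S = 1 if the K_7 on S is monochromatic.
For a fixed S, the K_7 on S has C(7, 2) = 21 edges. P[all 21 edges red] = (1/2)^21, and likewise for blue, so P[monochromatic] = 2·(1/2)^21 = 2^{1 − 21} = 1/1048576.
By linearity of expectation: E[X] = C(16, 7) · 2^{1 − 21} = 11440 · 1/1048576 = 715/65536.
Numerically: E[X] ≈ 0.0109.

E[X] = C(16,7)·2^(1−C(7,2)) = 715/65536 ≈ 0.0109.


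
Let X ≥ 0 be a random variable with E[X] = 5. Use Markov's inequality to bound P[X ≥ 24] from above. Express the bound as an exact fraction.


μ = E[X] = 5, a = 24.
Markov: P[X ≥ 24] ≤ μ/a = (5)/24 = 5/24.
Numerically: ≈ 0.208333.
(Since a = 24 > μ = 5.000000, the bound 5/24 is < 1 and informative.)

P[X ≥ 24] ≤ 5/24 ≈ 0.208333.


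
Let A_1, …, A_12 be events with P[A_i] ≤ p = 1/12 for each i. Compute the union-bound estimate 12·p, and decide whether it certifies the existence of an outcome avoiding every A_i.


Union bound: P[∪_{i=1}^{12} A_i] ≤ Σ_i P[A_i] ≤ 12·p = 12·(1/12) = 1.
Numerically: 1 ≈ 1.000.
Is 1 < 1? NO.
Since the bound 1 is ≥ 1, the union bound is uninformative here; it does NOT by itself certify existence.

12·p = 1 ≈ 1.000; existence NOT certified by the union bound.


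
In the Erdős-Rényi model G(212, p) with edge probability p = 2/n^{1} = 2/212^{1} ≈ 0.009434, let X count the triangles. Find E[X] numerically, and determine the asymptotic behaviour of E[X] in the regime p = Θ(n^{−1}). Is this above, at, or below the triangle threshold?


Number of potential triangles: C(212, 3) = 1565620.
Each occurs with probability p³ ≈ (0.009434)³ ≈ 8.3961928e-07.
By linearity: E[X] = C(212, 3)·p³ ≈ 1565620 · 8.3961928e-07 ≈ 1.31452.
Here α = 1, so p = 2/n is exactly at the triangle threshold p ~ 1/n. Asymptotically E[X] → c³/6 = 2³/6 = 4/3 ≈ 1.33333, a bounded constant. In this regime the triangle count is asymptotically Poisson(c³/6).

E[X] ≈ 1.31452; in regime p = Θ(1/n^{1}) E[X] stays bounded (at the triangle threshold p ~ 1/n).


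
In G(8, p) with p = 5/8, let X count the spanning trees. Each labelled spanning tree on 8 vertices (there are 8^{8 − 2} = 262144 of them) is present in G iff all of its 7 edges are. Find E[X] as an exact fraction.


K_8 has 8^{8 − 2} = 262144 labelled spanning trees.
For each such spanning tree H, let X_H = 1 if all 7 edges of H are present in G. Then P[X_H = 1] = p^{7} = (5/8)^{7} = 78125/2097152.
By linearity of expectation: E[X] = Σ_H E[X_H] = 262144 · p^{7} = 262144 · 78125/2097152 = 78125/8.
Numerically: E[X] ≈ 9765.6.

E[X] = 262144 · (5/8)^{7} = 78125/8 ≈ 9765.6.


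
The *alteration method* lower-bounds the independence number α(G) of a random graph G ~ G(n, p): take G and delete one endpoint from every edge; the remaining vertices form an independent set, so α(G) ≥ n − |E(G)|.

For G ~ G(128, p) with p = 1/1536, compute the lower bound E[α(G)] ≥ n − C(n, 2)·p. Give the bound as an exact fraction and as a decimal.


E[|E(G)|] = C(128, 2)·p = 8128 · (1/1536) = 127/24.
E[α(G)] ≥ n − E[|E(G)|] = 128 − 127/24 = 2945/24.
Numerically: ≈ 122.7083.
(This is only a lower bound; the true E[α(G)] may be larger.)

E[α(G)] ≥ 2945/24 ≈ 122.7083.


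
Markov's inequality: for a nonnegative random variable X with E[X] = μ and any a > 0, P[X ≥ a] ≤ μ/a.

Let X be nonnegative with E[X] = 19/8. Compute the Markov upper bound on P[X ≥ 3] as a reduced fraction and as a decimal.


μ = E[X] = 19/8, a = 3.
Markov: P[X ≥ 3] ≤ μ/a = (19/8)/3 = 19/24.
Numerically: ≈ 0.791667.
(Since a = 3 > μ = 2.375000, the bound 19/24 is < 1 and informative.)

P[X ≥ 3] ≤ 19/24 ≈ 0.791667.


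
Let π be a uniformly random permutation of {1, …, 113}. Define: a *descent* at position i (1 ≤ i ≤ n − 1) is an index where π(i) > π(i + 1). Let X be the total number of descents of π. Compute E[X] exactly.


Write X = Σ X_I over i = 1, …, 112, with X_I the indicator of one descent.
There are 112 indicators.
For each fixed i, the pair (π(i), π(i+1)) is a uniformly random ordered pair of distinct values from {1, …, 113}; by symmetry P[π(i) > π(i+1)] = 1/2.
By linearity: E[X] = 112 · (1/2) = (113 − 1) · (1/2) = 56 ≈ 56.000000.

E[X] = 56 = 56.000000.


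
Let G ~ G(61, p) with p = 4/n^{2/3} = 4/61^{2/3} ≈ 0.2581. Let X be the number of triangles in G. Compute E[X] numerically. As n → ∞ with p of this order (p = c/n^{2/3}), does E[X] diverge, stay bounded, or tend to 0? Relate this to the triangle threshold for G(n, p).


Number of potential triangles: C(61, 3) = 35990.
Each occurs with probability p³ ≈ (0.2581)³ ≈ 1.719968e-02.
By linearity: E[X] = C(61, 3)·p³ ≈ 35990 · 1.719968e-02 ≈ 619.0164.
Since α = 2/3 < 1, p = c/n^{2/3} ≫ 1/n is above the triangle threshold p ~ 1/n. Asymptotically E[X] ~ (c³/6)·n^{3(1−α)} = (4³/6)·n^{1} → ∞; triangles are abundant w.h.p.

E[X] ≈ 619.0164; in regime p = Θ(1/n^{2/3}) E[X] diverges (above the triangle threshold p ~ 1/n).


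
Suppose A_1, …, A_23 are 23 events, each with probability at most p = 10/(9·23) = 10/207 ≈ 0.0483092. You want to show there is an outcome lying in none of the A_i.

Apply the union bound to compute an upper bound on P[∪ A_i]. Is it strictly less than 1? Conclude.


Union bound: P[∪_{i=1}^{23} A_i] ≤ Σ_i P[A_i] ≤ 23·p = 23·(10/207) = 10/9.
Numerically: 10/9 ≈ 1.1111111.
Is 10/9 < 1? NO.
Since the bound 10/9 is ≥ 1, the union bound is uninformative here; it does NOT by itself certify existence.

23·p = 10/9 ≈ 1.1111111; existence NOT certified by the union bound.


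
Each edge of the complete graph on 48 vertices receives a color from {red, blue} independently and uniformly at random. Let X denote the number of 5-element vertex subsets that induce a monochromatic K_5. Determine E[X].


Let X = Σ_S X_S over the C(48, 5) = 1712304 subsets S of size 5, where X_S = 1 if the K_5 on S is monochromatic.
For a fixed S, the K_5 on S has C(5, 2) = 10 edges. P[all 10 edges red] = (1/2)^10, and likewise for blue, so P[monochromatic] = 2·(1/2)^10 = 2^{1 − 10} = 1/512.
By linearity: E[X] = C(48, 5) · 2^{1 − 10} = 1712304 · 1/512 = 107019/32.
Numerically: E[X] ≈ 3344.344.

E[X] = C(48,5)·2^(1−C(5,2)) = 107019/32 ≈ 3344.344.


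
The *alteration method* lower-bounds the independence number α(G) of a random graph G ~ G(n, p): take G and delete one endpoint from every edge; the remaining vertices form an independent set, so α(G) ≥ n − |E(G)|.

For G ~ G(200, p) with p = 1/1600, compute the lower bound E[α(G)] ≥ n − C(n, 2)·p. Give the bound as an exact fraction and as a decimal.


E[|E(G)|] = C(200, 2)·p = 19900 · (1/1600) = 199/16.
E[α(G)] ≥ n − E[|E(G)|] = 200 − 199/16 = 3001/16.
Numerically: ≈ 187.562500.
(This is only a lower bound; the true E[α(G)] may be larger.)

E[α(G)] ≥ 3001/16 ≈ 187.562500.


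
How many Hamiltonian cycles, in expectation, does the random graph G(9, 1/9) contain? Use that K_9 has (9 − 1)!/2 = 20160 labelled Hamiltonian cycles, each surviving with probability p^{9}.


K_9 has (9 − 1)!/2 = 20160 labelled Hamiltonian cycles.
For each such Hamiltonian cycle H, let X_H = 1 if all 9 edges of H are present in G. Then P[X_H = 1] = p^{9} = (1/9)^{9} = 1/387420489.
By linearity of expectation: E[X] = Σ_H E[X_H] = 20160 · p^{9} = 20160 · 1/387420489 = 2240/43046721.
Numerically: E[X] ≈ 5.2e-05.

E[X] = 20160 · (1/9)^{9} = 2240/43046721 ≈ 5.2e-05.


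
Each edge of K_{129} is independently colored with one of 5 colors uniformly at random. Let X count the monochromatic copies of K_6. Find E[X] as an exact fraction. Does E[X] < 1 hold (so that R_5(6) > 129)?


E[X] = C(129, 6) · 5^{1 − 15} = 5688177600 · 5^{−14} = 5688177600/6103515625.
As a reduced fraction: E[X] = 227527104/244140625 ≈ 0.9319510.
Is E[X] < 1? YES.
Since E[X] < 1, there exists a 5-coloring of K_{129} with no monochromatic K_6; hence R_5(6) > 129.

E[X] = 227527104/244140625 ≈ 0.9319510; E[X] < 1, so R_5(6) > 129.


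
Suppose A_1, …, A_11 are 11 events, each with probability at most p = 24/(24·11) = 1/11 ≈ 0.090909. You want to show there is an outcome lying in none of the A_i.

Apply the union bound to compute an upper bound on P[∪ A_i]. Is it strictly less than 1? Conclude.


Union bound: P[∪_{i=1}^{11} A_i] ≤ Σ_i P[A_i] ≤ 11·p = 11·(1/11) = 1.
Numerically: 1 ≈ 1.000000.
Is 1 < 1? NO.
Since the bound 1 is ≥ 1, the union bound is uninformative here; it does NOT by itself certify existence.

11·p = 1 ≈ 1.000000; existence NOT certified by the union bound.


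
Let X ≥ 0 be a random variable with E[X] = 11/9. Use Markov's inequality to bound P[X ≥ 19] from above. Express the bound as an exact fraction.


μ = E[X] = 11/9, a = 19.
Markov: P[X ≥ 19] ≤ μ/a = (11/9)/19 = 11/171.
Numerically: ≈ 0.06433.
(Since a = 19 > μ = 1.22222, the bound 11/171 is < 1 and informative.)

P[X ≥ 19] ≤ 11/171 ≈ 0.06433.


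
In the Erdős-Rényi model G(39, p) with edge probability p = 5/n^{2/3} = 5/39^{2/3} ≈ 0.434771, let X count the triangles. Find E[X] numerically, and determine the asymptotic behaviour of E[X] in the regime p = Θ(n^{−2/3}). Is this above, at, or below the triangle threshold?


Number of potential triangles: C(39, 3) = 9139.
Each occurs with probability p³ ≈ (0.434771)³ ≈ 8.21827745e-02.
By linearity: E[X] = C(39, 3)·p³ ≈ 9139 · 8.21827745e-02 ≈ 751.068376.
Since α = 2/3 < 1, p = c/n^{2/3} ≫ 1/n is above the triangle threshold p ~ 1/n. Asymptotically E[X] ~ (c³/6)·n^{3(1−α)} = (5³/6)·n^{1} → ∞; triangles are abundant w.h.p.

E[X] ≈ 751.068376; in regime p = Θ(1/n^{2/3}) E[X] diverges (above the triangle threshold p ~ 1/n).


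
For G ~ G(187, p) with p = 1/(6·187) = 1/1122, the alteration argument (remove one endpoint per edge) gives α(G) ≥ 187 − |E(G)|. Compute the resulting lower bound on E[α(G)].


E[|E(G)|] = C(187, 2)·p = 17391 · (1/1122) = 31/2.
E[α(G)] ≥ n − E[|E(G)|] = 187 − 31/2 = 343/2.
Numerically: ≈ 171.500.
(This is only a lower bound; the true E[α(G)] may be larger.)

E[α(G)] ≥ 343/2 ≈ 171.500.


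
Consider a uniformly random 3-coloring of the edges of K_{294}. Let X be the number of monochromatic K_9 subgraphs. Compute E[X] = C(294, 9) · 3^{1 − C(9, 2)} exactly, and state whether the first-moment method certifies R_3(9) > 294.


E[X] = C(294, 9) · 3^{1 − 36} = 39963546001186808 · 3^{−35} = 39963546001186808/50031545098999707.
As a reduced fraction: E[X] = 39963546001186808/50031545098999707 ≈ 0.799.
Is E[X] < 1? YES.
Since E[X] < 1, there exists a 3-coloring of K_{294} with no monochromatic K_9; hence R_3(9) > 294.

E[X] = 39963546001186808/50031545098999707 ≈ 0.799; E[X] < 1, so R_3(9) > 294.


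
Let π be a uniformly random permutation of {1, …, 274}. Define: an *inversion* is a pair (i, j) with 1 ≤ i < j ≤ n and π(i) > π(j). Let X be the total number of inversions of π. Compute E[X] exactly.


Write X = Σ X_I over the C(274, 2) = 37401 pairs i < j, with X_I the indicator of one inversion.
There are 37401 indicators.
For each fixed pair i < j, the values π(i) and π(j) are two distinct elements of {1, …, 274} in uniformly random order; by symmetry P[π(i) > π(j)] = 1/2.
By linearity: E[X] = 37401 · (1/2) = C(274, 2) · (1/2) = 37401/2 = 37401/2 ≈ 18700.5000.

E[X] = 37401/2 = 18700.5000.


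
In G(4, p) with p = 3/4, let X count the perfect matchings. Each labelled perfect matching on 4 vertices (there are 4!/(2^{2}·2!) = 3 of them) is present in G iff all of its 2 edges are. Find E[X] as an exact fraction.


K_4 has 4!/(2^{2}·2!) = 3 labelled perfect matchings.
For each such perfect matching H, let X_H = 1 if all 2 edges of H are present in G. Then P[X_H = 1] = p^{2} = (3/4)^{2} = 9/16.
By linearity: E[X] = Σ_H E[X_H] = 3 · p^{2} = 3 · 9/16 = 27/16.
Numerically: E[X] ≈ 1.6875.

E[X] = 3 · (3/4)^{2} = 27/16 ≈ 1.6875.


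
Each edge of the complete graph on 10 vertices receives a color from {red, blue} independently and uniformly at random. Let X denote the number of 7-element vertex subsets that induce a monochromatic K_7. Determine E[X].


Let X = Σ_S X_S over the C(10, 7) = 120 subsets S of size 7, where X_S = 1 if the K_7 on S is monochromatic.
For a fixed S, the K_7 on S has C(7, 2) = 21 edges. P[all 21 edges red] = (1/2)^21, and likewise for blue, so P[monochromatic] = 2·(1/2)^21 = 2^{1 − 21} = 1/1048576.
Summing: E[X] = C(10, 7) · 2^{1 − 21} = 120 · 1/1048576 = 15/131072.
Numerically: E[X] ≈ 0.0001.

E[X] = C(10,7)·2^(1−C(7,2)) = 15/131072 ≈ 0.0001.


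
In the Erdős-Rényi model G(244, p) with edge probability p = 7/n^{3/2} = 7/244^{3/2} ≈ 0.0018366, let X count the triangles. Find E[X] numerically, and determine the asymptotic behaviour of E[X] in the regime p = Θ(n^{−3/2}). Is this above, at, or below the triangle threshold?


Number of potential triangles: C(244, 3) = 2391444.
Each occurs with probability p³ ≈ (0.0018366)³ ≈ 6.1949799e-09.
By linearity: E[X] = C(244, 3)·p³ ≈ 2391444 · 6.1949799e-09 ≈ 0.01481.
Since α = 3/2 > 1, p = c/n^{3/2} = o(1/n) is below the triangle threshold p ~ 1/n. Asymptotically E[X] ~ (c³/6)·n^{3(1−α)} = (7³/6)·n^{-1.5} → 0, so by Markov's inequality G has no triangles w.h.p.

E[X] ≈ 0.01481; in regime p = Θ(1/n^{3/2}) E[X] tends to 0 (below the triangle threshold p ~ 1/n).


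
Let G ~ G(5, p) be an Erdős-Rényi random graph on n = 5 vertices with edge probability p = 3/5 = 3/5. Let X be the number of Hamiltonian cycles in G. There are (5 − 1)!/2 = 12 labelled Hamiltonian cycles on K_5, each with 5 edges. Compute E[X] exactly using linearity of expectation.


K_5 has (5 − 1)!/2 = 12 labelled Hamiltonian cycles.
For each such Hamiltonian cycle H, let X_H = 1 if all 5 edges of H are present in G. Then P[X_H = 1] = p^{5} = (3/5)^{5} = 243/3125.
By linearity: E[X] = Σ_H E[X_H] = 12 · p^{5} = 12 · 243/3125 = 2916/3125.
Numerically: E[X] ≈ 0.93312.

E[X] = 12 · (3/5)^{5} = 2916/3125 ≈ 0.93312.


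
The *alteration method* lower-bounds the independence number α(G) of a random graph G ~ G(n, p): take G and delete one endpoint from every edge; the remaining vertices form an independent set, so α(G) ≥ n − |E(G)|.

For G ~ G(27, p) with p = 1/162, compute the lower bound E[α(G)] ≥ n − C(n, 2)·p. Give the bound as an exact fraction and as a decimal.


E[|E(G)|] = C(27, 2)·p = 351 · (1/162) = 13/6.
E[α(G)] ≥ n − E[|E(G)|] = 27 − 13/6 = 149/6.
Numerically: ≈ 24.8333.
(This is only a lower bound; the true E[α(G)] may be larger.)

E[α(G)] ≥ 149/6 ≈ 24.8333.


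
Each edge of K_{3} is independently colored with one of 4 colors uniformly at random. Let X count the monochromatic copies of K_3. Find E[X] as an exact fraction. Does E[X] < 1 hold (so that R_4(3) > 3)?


E[X] = C(3, 3) · 4^{1 − 3} = 1 · 4^{−2} = 1/16.
As a reduced fraction: E[X] = 1/16 ≈ 0.0625000.
Is E[X] < 1? YES.
Since E[X] < 1, there exists a 4-coloring of K_{3} with no monochromatic K_3; hence R_4(3) > 3.

E[X] = 1/16 ≈ 0.0625000; E[X] < 1, so R_4(3) > 3.


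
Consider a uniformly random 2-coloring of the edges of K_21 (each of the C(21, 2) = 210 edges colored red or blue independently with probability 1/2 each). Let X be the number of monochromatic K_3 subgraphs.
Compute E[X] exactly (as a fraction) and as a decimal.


Let X = Σ_S X_S over the C(21, 3) = 1330 subsets S of size 3, where X_S = 1 if the K_3 on S is monochromatic.
For a fixed S, the K_3 on S has C(3, 2) = 3 edges. P[all 3 edges red] = (1/2)^3, and likewise for blue, so P[monochromatic] = 2·(1/2)^3 = 2^{1 − 3} = 1/4.
By linearity of expectation: E[X] = C(21, 3) · 2^{1 − 3} = 1330 · 1/4 = 665/2.
Numerically: E[X] ≈ 332.500.

E[X] = C(21,3)·2^(1−C(3,2)) = 665/2 ≈ 332.500.
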